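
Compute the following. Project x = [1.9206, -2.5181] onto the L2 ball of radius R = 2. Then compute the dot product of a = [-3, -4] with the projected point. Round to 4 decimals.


Step 1: Compute ||x|| (intermediates to 6 decimals).
||x|| = sqrt(1.9206^2 + (-2.5181)^2) = 3.166944
Step 2: Project.
Since ||x|| > R, scale = R/||x|| = 2/3.166944 = 0.631524, proj(x) = scale * x
proj(x) = [1.212905, -1.590241]
Step 3: Dot product.
a^T * proj(x) = -3*1.212905 - 4*(-1.590241) = 2.7222


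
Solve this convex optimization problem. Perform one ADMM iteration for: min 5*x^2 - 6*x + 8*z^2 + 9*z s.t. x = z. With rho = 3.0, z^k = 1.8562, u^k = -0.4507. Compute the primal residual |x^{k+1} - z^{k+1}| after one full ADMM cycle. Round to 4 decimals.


ADMM iteration with rho = 3.0, z^k = 1.8562, u^k = -0.4507
Step 1: x-update.
Minimize 5*x^2 - 6*x + (3.0/2)*(x - 1.8562 - 0.4507)^2
FOC: (2*5 + 3.0)*x = 6 + 3.0*(1.8562 + 0.4507)
x^{k+1} = 0.9939
Step 2: z-update.
Minimize 8*z^2 + 9*z + (3.0/2)*(0.9939 - z - 0.4507)^2
FOC: (2*8 + 3.0)*z = -9 + 3.0*(0.9939 - 0.4507)
z^{k+1} = -0.3879
Step 3: u-update.
u^{k+1} = -0.4507 + 0.9939 + 0.3879 = 0.9311
Step 4: Primal residual = |0.9939 + 0.3879| = 1.3818


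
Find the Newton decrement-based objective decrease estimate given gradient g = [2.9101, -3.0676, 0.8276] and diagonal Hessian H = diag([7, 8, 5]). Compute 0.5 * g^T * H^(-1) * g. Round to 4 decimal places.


Step 1: H is diagonal, so H^(-1) * g = [0.4157, -0.3835, 0.1655].
Step 2: g^T H^(-1) g = sum_i g_i^2 / H_ii
  = (2.9101)^2/7 + (-3.0676)^2/8 + (0.8276)^2/5
  = 1.2098 + 1.1763 + 0.137 = 2.5231
Step 3: Objective decrease = 0.5 * g^T H^(-1) g = 1.2615


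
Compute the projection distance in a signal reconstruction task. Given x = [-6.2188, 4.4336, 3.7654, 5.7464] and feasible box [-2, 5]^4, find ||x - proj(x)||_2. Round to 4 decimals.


Project each component onto [-2, 5].
clip(-6.2188) = -2.0, clip(4.4336) = 4.4336, clip(3.7654) = 3.7654, clip(5.7464) = 5.0
Projection = [-2.0, 4.4336, 3.7654, 5.0]
Squared diffs: [17.7983, 0.0, 0.0, 0.5571]
Distance = sqrt(18.3554) = 4.2843


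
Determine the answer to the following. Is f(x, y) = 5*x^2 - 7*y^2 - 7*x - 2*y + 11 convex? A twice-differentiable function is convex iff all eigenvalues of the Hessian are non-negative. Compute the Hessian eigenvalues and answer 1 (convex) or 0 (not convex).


The Hessian of f(x,y) = 5*x^2 - 7*y^2 - 7*x - 2*y + 11 is:
H = [[10, 0], [0, -14]]
Trace = 10 - 14 = -4
Determinant = 10*-14 - (0)^2 = -140
Discriminant = (-4)^2 - 4*-140 = 576.0
Eigenvalues: lambda_1 = -14.0, lambda_2 = 10.0
The function is not convex.

0


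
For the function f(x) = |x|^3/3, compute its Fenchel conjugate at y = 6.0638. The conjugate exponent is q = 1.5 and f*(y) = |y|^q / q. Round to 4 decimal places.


The conjugate exponent q satisfies 1/p + 1/q = 1.
p = 3, so q = 3/(3 - 1) = 1.5
|y|^q = 6.0638^1.5 = 14.932
f*(6.0638) = 14.932 / 1.5 = 9.9547


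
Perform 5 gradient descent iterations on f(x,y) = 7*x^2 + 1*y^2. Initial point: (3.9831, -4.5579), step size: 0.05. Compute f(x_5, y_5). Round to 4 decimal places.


Gradient descent on f(x,y) = 7*x^2 + 1*y^2.
Starting point: (3.9831, -4.5579), alpha = 0.05
Step 1: grad_x = 2*7*3.9831 = 55.7634, grad_y = 2*1*-4.5579 = -9.1158
  x_1 = 3.9831 - 0.05*55.7634 = 1.1949
  y_1 = -4.5579 - 0.05*-9.1158 = -4.1021
Step 2: grad_x = 2*7*1.1949 = 16.729, grad_y = 2*1*-4.1021 = -8.2042
  x_2 = 1.1949 - 0.05*16.729 = 0.3585
  y_2 = -4.1021 - 0.05*-8.2042 = -3.6919
Step 3: grad_x = 2*7*0.3585 = 5.0187, grad_y = 2*1*-3.6919 = -7.3838
  x_3 = 0.3585 - 0.05*5.0187 = 0.1075
  y_3 = -3.6919 - 0.05*-7.3838 = -3.3227
Step 4: grad_x = 2*7*0.1075 = 1.5056, grad_y = 2*1*-3.3227 = -6.6454
  x_4 = 0.1075 - 0.05*1.5056 = 0.0323
  y_4 = -3.3227 - 0.05*-6.6454 = -2.9904
Step 5: grad_x = 2*7*0.0323 = 0.4517, grad_y = 2*1*-2.9904 = -5.9809
  x_5 = 0.0323 - 0.05*0.4517 = 0.0097
  y_5 = -2.9904 - 0.05*-5.9809 = -2.6914
f(0.0097, -2.6914) = 7*0.0097^2 + 1*(-2.6914)^2 = 7.2443


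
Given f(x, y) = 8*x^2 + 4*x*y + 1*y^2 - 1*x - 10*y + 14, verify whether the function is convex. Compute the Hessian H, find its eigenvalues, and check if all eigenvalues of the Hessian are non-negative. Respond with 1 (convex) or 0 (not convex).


The Hessian of f(x,y) = 8*x^2 + 4*x*y + 1*y^2 - 1*x - 10*y + 14 is:
H = [[16, 4], [4, 2]]
Trace = 16 + 2 = 18
Determinant = 16*2 - (4)^2 = 16
Discriminant = (18)^2 - 4*16 = 260.0
Eigenvalues: lambda_1 = 0.9377, lambda_2 = 17.0623
The function is convex.

1


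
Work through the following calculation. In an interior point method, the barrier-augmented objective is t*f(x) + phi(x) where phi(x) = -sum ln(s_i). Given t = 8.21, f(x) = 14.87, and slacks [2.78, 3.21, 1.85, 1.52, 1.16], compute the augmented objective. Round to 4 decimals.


Step 1: Compute log-barrier.
ln values: [1.0225, 1.1663, 0.6152, 0.4187, 0.1484]
phi = -(1.0225 + 1.1663 + 0.6152 + 0.4187 + 0.1484) = -3.371
Step 2: Compute augmented objective.
t*f(x) = 8.21*14.87 = 122.0827
Total = 122.0827 - 3.371 = 118.7117


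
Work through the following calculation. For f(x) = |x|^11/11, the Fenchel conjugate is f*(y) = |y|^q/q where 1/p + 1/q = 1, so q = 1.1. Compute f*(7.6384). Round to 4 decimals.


The conjugate exponent q satisfies 1/p + 1/q = 1.
p = 11, so q = 11/(11 - 1) = 1.1
|y|^q = 7.6384^1.1 = 9.3606
f*(7.6384) = 9.3606 / 1.1 = 8.5096


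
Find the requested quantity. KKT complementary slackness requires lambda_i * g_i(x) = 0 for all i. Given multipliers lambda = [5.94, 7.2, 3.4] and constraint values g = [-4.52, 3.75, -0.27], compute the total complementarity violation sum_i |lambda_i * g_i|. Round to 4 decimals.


KKT complementary slackness check:
lambda_1 * g_1 = 5.94 * -4.52 = -26.8488
lambda_2 * g_2 = 7.2 * 3.75 = 27.0
lambda_3 * g_3 = 3.4 * -0.27 = -0.918
Total violation = 26.8488 + 27.0 + 0.918 = 54.7668


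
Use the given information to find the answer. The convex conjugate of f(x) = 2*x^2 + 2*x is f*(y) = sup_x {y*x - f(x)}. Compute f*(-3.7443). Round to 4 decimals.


f*(y) = sup_x {y*x - a*x^2 - b*x} = sup_x {(y-b)*x - a*x^2}
FOC: (y - b) - 2a*x = 0 => x* = (y - b)/(2a)
x* = (-3.7443 - 2)/(2*2) = -1.4361
f*(-3.7443) = (y-b)^2/(4a) = (-3.7443 - 2)^2/(4*2)
= 32.997/8 = 4.1246


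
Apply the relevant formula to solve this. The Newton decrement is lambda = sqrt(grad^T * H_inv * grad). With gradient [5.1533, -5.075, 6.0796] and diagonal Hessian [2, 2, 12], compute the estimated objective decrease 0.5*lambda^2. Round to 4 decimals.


Step 1: H is diagonal, so H^(-1) * g = [2.5767, -2.5375, 0.5066].
Step 2: g^T H^(-1) g = sum_i g_i^2 / H_ii
  = (5.1533)^2/2 + (-5.075)^2/2 + (6.0796)^2/12
  = 13.2783 + 12.8778 + 3.0801 = 29.2362
Step 3: Objective decrease = 0.5 * g^T H^(-1) g = 14.6181


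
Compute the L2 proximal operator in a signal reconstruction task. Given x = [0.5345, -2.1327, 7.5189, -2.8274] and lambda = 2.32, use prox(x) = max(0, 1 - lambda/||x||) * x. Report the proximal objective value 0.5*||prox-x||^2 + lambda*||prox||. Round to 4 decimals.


Step 1: Compute ||x||.
||x|| = 8.3284
Step 2: Compute scaling factor.
scale = max(0, 1 - 2.32/8.3284) = 0.7214
Step 3: prox(x) = [0.3856, -1.5386, 5.4244, -2.0398]
||prox(x)|| = 6.0084
Step 4: Proximal objective.
0.5*||prox-x||^2 = 2.6912
lambda*||prox|| = 13.9395
Total = 16.6307


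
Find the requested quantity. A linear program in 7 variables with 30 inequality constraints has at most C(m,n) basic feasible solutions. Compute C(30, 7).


Each vertex corresponds to some choice of n active constraints out of m, so the number of vertices is at most C(m, n) = m! / (n!(m-n)!).
m = 30, n = 7
Numerator: 30 * 29 * 28 * 27 * 26 * 25 * 24
Denominator: 7! = 5040
C(30, 7) = 2035800


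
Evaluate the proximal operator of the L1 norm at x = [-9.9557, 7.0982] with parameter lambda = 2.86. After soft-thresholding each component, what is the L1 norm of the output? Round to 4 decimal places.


Soft-thresholding with lambda = 2.86:
prox(-9.9557) = sign(-9.9557)*max(|-9.9557| - 2.86, 0) = -7.0957
prox(7.0982) = sign(7.0982)*max(|7.0982| - 2.86, 0) = 4.2382
prox(x) = [-7.0957, 4.2382]
||prox(x)||_1 = 7.0957 + 4.2382 = 11.3339


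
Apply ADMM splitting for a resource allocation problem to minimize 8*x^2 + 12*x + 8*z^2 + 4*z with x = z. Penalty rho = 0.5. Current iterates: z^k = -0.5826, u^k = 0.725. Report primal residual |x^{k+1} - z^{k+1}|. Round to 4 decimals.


ADMM iteration with rho = 0.5, z^k = -0.5826, u^k = 0.725
Step 1: x-update.
Minimize 8*x^2 + 12*x + (0.5/2)*(x + 0.5826 + 0.725)^2
FOC: (2*8 + 0.5)*x = -12 + 0.5*(-0.5826 - 0.725)
x^{k+1} = -0.7669
Step 2: z-update.
Minimize 8*z^2 + 4*z + (0.5/2)*(-0.7669 - z + 0.725)^2
FOC: (2*8 + 0.5)*z = -4 + 0.5*(-0.7669 + 0.725)
z^{k+1} = -0.2437
Step 3: u-update.
u^{k+1} = 0.725 - 0.7669 + 0.2437 = 0.2018
Step 4: Primal residual = |-0.7669 + 0.2437| = 0.5232


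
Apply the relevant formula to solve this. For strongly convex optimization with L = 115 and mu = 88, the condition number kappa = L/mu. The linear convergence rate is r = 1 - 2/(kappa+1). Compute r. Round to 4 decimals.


Step 1: Compute the condition number.
kappa = L/mu = 115/88 = 1.3068
Step 2: Compute the convergence rate.
r = 1 - 2/(kappa + 1) = 1 - 2*mu/(L + mu) = (L - mu)/(L + mu) = 27/203 = 0.133


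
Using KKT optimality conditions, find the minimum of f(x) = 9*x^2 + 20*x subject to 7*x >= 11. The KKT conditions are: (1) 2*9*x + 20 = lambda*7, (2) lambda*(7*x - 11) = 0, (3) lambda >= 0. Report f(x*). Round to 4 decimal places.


Step 1: Try lambda = 0 (constraint inactive).
x_unc = -20/(2*9) = -1.1111
Check: 7*-1.1111 = -7.7777 < 11 -- violated!
Step 2: Constraint must be active: 7*x = 11
x* = 11/7 = 1.5714 (rounded; the exact value 11/7 is used below)
lambda = (2*9*(11/7) + 20)/7 = 6.898
Step 3: Compute optimal value.
f(x*) = 9*(11/7)^2 + 20*(11/7) = 53.6531


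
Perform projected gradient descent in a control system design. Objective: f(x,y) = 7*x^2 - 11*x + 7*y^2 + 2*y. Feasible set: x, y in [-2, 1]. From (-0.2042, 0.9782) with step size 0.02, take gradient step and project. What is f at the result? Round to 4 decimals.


Step 1: Compute gradient at (-0.2042, 0.9782).
grad_x = 2*7*-0.2042 - 11 = -13.8588
grad_y = 2*7*0.9782 + 2 = 15.6948
Step 2: Gradient step.
x_raw = -0.2042 - 0.02*-13.8588 = 0.073
y_raw = 0.9782 - 0.02*15.6948 = 0.6643
Step 3: Project onto [-2, 1].
x_proj = clip(0.073) = 0.073
y_proj = clip(0.6643) = 0.6643
Step 4: Evaluate f.
f(0.073, 0.6643) = 3.6522


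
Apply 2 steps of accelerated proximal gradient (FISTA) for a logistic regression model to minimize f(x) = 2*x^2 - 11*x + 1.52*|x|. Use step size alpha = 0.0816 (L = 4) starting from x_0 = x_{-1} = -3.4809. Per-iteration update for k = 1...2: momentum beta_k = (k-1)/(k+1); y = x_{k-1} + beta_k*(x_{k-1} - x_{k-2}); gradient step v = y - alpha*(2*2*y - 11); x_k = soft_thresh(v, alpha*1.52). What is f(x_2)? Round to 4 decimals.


FISTA on f(x) = 2*x^2 - 11*x + 1.52*|x|
L = 4, alpha = 0.0816
Iteration 1: beta = 0.0, y = -3.4809 + 0.0*(-3.4809 + 3.4809) = -3.4809
  grad(y) = -24.9236, v = y - alpha*grad = -1.4471
  prox(v) = soft_thresh(-1.4471, 0.124) = -1.3231
Iteration 2: beta = 0.3333, y = -1.3231 + 0.3333*(-1.3231 + 3.4809) = -0.6038
  grad(y) = -13.4153, v = y - alpha*grad = 0.4909
  prox(v) = soft_thresh(0.4909, 0.124) = 0.3668
f(x_2) = 2*0.3668^2 - 11*0.3668 + 1.52*|0.3668| = -3.2084


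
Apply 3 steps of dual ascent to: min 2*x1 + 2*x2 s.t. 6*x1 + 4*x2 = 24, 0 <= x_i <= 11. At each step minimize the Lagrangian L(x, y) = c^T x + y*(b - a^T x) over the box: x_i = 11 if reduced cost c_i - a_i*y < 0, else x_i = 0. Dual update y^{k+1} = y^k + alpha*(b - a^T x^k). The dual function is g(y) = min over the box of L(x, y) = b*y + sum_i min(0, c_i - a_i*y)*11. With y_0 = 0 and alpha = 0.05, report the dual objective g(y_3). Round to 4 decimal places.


Dual ascent for LP: min 2*x1 + 2*x2, 6*x1 + 4*x2 = 24, 0 <= x_i <= 11
Step 1: y^k = 0.0, reduced costs: (2.0, 2.0)
  x^k = (0.0, 0.0), subgradient = b - a^T x = 24.0
  y^{k+1} = 0.0 + 0.05*24.0 = 1.2
Step 2: y^k = 1.2, reduced costs: (-5.2, -2.8)
  x^k = (11.0, 11.0), subgradient = b - a^T x = -86.0
  y^{k+1} = 1.2 + 0.05*-86.0 = -3.1
Step 3: y^k = -3.1, reduced costs: (20.6, 14.4)
  x^k = (0.0, 0.0), subgradient = b - a^T x = 24.0
  y^{k+1} = -3.1 + 0.05*24.0 = -1.9
Dual objective at y_3 = -1.9: reduced costs (13.4, 9.6), box minimizer x = (0.0, 0.0)
g(y_3) = b*y + (c1 - a1*y)*x1 + (c2 - a2*y)*x2 = 24*(-1.9) + 13.4*0.0 + 9.6*0.0 = -45.6 + 0.0 + 0.0 = -45.6


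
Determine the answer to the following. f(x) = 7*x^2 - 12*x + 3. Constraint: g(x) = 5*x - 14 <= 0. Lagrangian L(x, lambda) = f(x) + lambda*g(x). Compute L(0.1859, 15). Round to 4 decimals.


Step 1: Evaluate f(x).
f(0.1859) = 7*0.1859^2 - 12*0.1859 + 3 = 1.0111
Step 2: Evaluate g(x).
g(0.1859) = 5*0.1859 - 14 = -13.0705
Step 3: Compute Lagrangian.
L = 1.0111 + 15*-13.0705 = -195.0464


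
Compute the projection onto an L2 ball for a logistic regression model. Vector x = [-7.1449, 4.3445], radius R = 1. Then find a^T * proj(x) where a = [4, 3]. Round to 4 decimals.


Step 1: Compute ||x|| (intermediates to 6 decimals).
||x|| = sqrt((-7.1449)^2 + 4.3445^2) = 8.362074
Step 2: Project.
Since ||x|| > R, scale = R/||x|| = 1/8.362074 = 0.119588, proj(x) = scale * x
proj(x) = [-0.854444, 0.51955]
Step 3: Dot product.
a^T * proj(x) = 4*(-0.854444) + 3*0.51955 = -1.8591


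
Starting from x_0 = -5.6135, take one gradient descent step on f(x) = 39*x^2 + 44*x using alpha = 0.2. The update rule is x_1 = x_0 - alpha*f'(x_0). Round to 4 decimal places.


We compute the gradient at x_0 and apply the update.
f'(x) = 78*x + 44
f'(-5.6135) = 78*-5.6135 + 44 = -393.853
x_1 = -5.6135 - 0.2*-393.853 = 73.1571


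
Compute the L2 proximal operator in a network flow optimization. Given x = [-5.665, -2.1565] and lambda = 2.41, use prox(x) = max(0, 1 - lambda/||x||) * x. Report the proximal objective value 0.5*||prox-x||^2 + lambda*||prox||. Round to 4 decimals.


Step 1: Compute ||x||.
||x|| = 6.0616
Step 2: Compute scaling factor.
scale = max(0, 1 - 2.41/6.0616) = 0.6024
Step 3: prox(x) = [-3.4127, -1.2991]
||prox(x)|| = 3.6516
Step 4: Proximal objective.
0.5*||prox-x||^2 = 2.9041
lambda*||prox|| = 8.8004
Total = 11.7044


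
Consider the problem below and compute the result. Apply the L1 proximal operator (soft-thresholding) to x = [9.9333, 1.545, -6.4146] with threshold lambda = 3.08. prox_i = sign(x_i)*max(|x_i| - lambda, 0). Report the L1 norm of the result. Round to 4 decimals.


Soft-thresholding with lambda = 3.08:
prox(9.9333) = sign(9.9333)*max(|9.9333| - 3.08, 0) = 6.8533
prox(1.545) = sign(1.545)*max(|1.545| - 3.08, 0) = 0.0
prox(-6.4146) = sign(-6.4146)*max(|-6.4146| - 3.08, 0) = -3.3346
prox(x) = [6.8533, 0.0, -3.3346]
||prox(x)||_1 = 6.8533 + 0.0 + 3.3346 = 10.1879


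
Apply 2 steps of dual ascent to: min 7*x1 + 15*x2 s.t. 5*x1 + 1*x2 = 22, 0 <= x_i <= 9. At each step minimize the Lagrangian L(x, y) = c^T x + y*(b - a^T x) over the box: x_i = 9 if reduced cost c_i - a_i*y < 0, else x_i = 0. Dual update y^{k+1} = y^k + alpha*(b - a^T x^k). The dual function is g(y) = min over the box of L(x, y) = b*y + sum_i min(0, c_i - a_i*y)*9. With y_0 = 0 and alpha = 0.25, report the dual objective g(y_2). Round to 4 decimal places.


Dual ascent for LP: min 7*x1 + 15*x2, 5*x1 + 1*x2 = 22, 0 <= x_i <= 9
Step 1: y^k = 0.0, reduced costs: (7.0, 15.0)
  x^k = (0.0, 0.0), subgradient = b - a^T x = 22.0
  y^{k+1} = 0.0 + 0.25*22.0 = 5.5
Step 2: y^k = 5.5, reduced costs: (-20.5, 9.5)
  x^k = (9.0, 0.0), subgradient = b - a^T x = -23.0
  y^{k+1} = 5.5 + 0.25*-23.0 = -0.25
Dual objective at y_2 = -0.25: reduced costs (8.25, 15.25), box minimizer x = (0.0, 0.0)
g(y_2) = b*y + (c1 - a1*y)*x1 + (c2 - a2*y)*x2 = 22*(-0.25) + 8.25*0.0 + 15.25*0.0 = -5.5 + 0.0 + 0.0 = -5.5


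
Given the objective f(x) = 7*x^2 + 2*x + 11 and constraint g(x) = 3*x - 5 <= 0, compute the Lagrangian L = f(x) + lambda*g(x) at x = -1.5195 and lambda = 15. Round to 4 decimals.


Step 1: Evaluate f(x).
f(-1.5195) = 7*(-1.5195)^2 + 2*(-1.5195) + 11 = 24.1232
Step 2: Evaluate g(x).
g(-1.5195) = 3*-1.5195 - 5 = -9.5585
Step 3: Compute Lagrangian.
L = 24.1232 + 15*-9.5585 = -119.2543


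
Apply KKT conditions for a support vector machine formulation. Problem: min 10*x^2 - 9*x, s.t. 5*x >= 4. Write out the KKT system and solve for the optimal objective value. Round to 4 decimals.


Step 1: Try lambda = 0 (constraint inactive).
x_unc = 9/(2*10) = 0.45
Check: 5*0.45 = 2.25 < 4 -- violated!
Step 2: Constraint must be active: 5*x = 4
x* = 4/5 = 0.8
lambda = (2*10*0.8 - 9)/5 = 1.4
Step 3: Compute optimal value.
f(x*) = 10*0.8^2 - 9*0.8 = -0.8


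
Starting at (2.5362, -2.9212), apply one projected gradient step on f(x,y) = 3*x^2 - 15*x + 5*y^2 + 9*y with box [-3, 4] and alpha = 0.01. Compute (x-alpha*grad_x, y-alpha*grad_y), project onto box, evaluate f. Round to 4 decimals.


Step 1: Compute gradient at (2.5362, -2.9212).
grad_x = 2*3*2.5362 - 15 = 0.2172
grad_y = 2*5*-2.9212 + 9 = -20.212
Step 2: Gradient step.
x_raw = 2.5362 - 0.01*0.2172 = 2.534
y_raw = -2.9212 - 0.01*-20.212 = -2.7191
Step 3: Project onto [-3, 4].
x_proj = clip(2.534) = 2.534
y_proj = clip(-2.7191) = -2.7191
Step 4: Evaluate f.
f(2.534, -2.7191) = -6.2513


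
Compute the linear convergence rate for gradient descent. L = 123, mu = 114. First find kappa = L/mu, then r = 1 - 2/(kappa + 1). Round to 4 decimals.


Step 1: Compute the condition number.
kappa = L/mu = 123/114 = 1.0789
Step 2: Compute the convergence rate.
r = 1 - 2/(kappa + 1) = 1 - 2*mu/(L + mu) = (L - mu)/(L + mu) = 9/237 = 0.038


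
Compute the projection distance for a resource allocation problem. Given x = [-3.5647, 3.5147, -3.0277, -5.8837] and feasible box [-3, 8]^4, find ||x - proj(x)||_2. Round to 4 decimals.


Project each component onto [-3, 8].
clip(-3.5647) = -3.0, clip(3.5147) = 3.5147, clip(-3.0277) = -3.0, clip(-5.8837) = -3.0
Projection = [-3.0, 3.5147, -3.0, -3.0]
Squared diffs: [0.3189, 0.0, 0.0008, 8.3157]
Distance = sqrt(8.6354) = 2.9386


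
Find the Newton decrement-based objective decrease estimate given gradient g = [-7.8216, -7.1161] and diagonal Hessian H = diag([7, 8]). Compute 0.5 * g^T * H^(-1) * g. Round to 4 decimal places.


Step 1: H is diagonal, so H^(-1) * g = [-1.1174, -0.8895].
Step 2: g^T H^(-1) g = sum_i g_i^2 / H_ii
  = (-7.8216)^2/7 + (-7.1161)^2/8
  = 8.7396 + 6.3299 = 15.0695
Step 3: Objective decrease = 0.5 * g^T H^(-1) g = 7.5347


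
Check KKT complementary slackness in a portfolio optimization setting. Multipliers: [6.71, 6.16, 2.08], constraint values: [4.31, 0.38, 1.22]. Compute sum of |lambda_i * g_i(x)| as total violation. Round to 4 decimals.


KKT complementary slackness check:
lambda_1 * g_1 = 6.71 * 4.31 = 28.9201
lambda_2 * g_2 = 6.16 * 0.38 = 2.3408
lambda_3 * g_3 = 2.08 * 1.22 = 2.5376
Total violation = 28.9201 + 2.3408 + 2.5376 = 33.7985


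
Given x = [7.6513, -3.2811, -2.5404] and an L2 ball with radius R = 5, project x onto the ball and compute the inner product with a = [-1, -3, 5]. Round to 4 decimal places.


Step 1: Compute ||x|| (intermediates to 6 decimals).
||x|| = sqrt(7.6513^2 + (-3.2811)^2 + (-2.5404)^2) = 8.704116
Step 2: Project.
Since ||x|| > R, scale = R/||x|| = 5/8.704116 = 0.574441, proj(x) = scale * x
proj(x) = [4.39522, -1.884798, -1.45931]
Step 3: Dot product.
a^T * proj(x) = -1*4.39522 - 3*(-1.884798) + 5*(-1.45931) = -6.0374


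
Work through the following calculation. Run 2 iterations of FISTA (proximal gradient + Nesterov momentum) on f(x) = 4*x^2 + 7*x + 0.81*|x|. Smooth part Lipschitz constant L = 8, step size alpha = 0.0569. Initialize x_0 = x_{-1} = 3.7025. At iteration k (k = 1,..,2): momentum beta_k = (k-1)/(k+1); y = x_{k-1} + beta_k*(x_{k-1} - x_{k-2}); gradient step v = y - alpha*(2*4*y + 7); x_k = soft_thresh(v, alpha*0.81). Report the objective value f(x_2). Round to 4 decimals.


FISTA on f(x) = 4*x^2 + 7*x + 0.81*|x|
L = 8, alpha = 0.0569
Iteration 1: beta = 0.0, y = 3.7025 + 0.0*(3.7025 - 3.7025) = 3.7025
  grad(y) = 36.62, v = y - alpha*grad = 1.6188
  prox(v) = soft_thresh(1.6188, 0.0461) = 1.5727
Iteration 2: beta = 0.3333, y = 1.5727 + 0.3333*(1.5727 - 3.7025) = 0.8628
  grad(y) = 13.9025, v = y - alpha*grad = 0.0718
  prox(v) = soft_thresh(0.0718, 0.0461) = 0.0257
f(x_2) = 4*0.0257^2 + 7*0.0257 + 0.81*|0.0257| = 0.2031


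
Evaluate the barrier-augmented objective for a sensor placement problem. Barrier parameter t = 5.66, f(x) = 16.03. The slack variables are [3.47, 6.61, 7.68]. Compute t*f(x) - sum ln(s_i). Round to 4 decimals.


Step 1: Compute log-barrier.
ln values: [1.2442, 1.8886, 2.0386]
phi = -(1.2442 + 1.8886 + 2.0386) = -5.1714
Step 2: Compute augmented objective.
t*f(x) = 5.66*16.03 = 90.7298
Total = 90.7298 - 5.1714 = 85.5584


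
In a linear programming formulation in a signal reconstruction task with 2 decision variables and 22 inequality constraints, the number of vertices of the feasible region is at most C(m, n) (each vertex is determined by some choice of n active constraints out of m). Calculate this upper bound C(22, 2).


Each vertex corresponds to some choice of n active constraints out of m, so the number of vertices is at most C(m, n) = m! / (n!(m-n)!).
m = 22, n = 2
Numerator: 22 * 21
Denominator: 2! = 2
C(22, 2) = 231


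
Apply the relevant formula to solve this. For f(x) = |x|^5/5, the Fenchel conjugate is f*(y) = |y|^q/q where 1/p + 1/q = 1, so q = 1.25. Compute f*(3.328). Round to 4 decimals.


The conjugate exponent q satisfies 1/p + 1/q = 1.
p = 5, so q = 5/(5 - 1) = 1.25
|y|^q = 3.328^1.25 = 4.495
f*(3.328) = 4.495 / 1.25 = 3.596


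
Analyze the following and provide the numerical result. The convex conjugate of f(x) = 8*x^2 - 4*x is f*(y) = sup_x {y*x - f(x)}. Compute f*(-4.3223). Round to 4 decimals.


f*(y) = sup_x {y*x - a*x^2 - b*x} = sup_x {(y-b)*x - a*x^2}
FOC: (y - b) - 2a*x = 0 => x* = (y - b)/(2a)
x* = (-4.3223 + 4)/(2*8) = -0.0201
f*(-4.3223) = (y-b)^2/(4a) = (-4.3223 + 4)^2/(4*8)
= 0.1039/32 = 0.0032


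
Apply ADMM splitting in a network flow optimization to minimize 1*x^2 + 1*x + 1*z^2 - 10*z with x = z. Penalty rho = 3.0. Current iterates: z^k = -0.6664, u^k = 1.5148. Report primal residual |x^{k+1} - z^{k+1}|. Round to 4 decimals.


ADMM iteration with rho = 3.0, z^k = -0.6664, u^k = 1.5148
Step 1: x-update.
Minimize 1*x^2 + 1*x + (3.0/2)*(x + 0.6664 + 1.5148)^2
FOC: (2*1 + 3.0)*x = -1 + 3.0*(-0.6664 - 1.5148)
x^{k+1} = -1.5087
Step 2: z-update.
Minimize 1*z^2 - 10*z + (3.0/2)*(-1.5087 - z + 1.5148)^2
FOC: (2*1 + 3.0)*z = 10 + 3.0*(-1.5087 + 1.5148)
z^{k+1} = 2.0036
Step 3: u-update.
u^{k+1} = 1.5148 - 1.5087 - 2.0036 = -1.9976
Step 4: Primal residual = |-1.5087 - 2.0036| = 3.5124


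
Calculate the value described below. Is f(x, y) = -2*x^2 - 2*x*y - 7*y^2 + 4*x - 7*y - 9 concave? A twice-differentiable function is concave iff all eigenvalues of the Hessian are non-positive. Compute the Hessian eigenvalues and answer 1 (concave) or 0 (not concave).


The Hessian of f(x,y) = -2*x^2 - 2*x*y - 7*y^2 + 4*x - 7*y - 9 is:
H = [[-4, -2], [-2, -14]]
Trace = -4 - 14 = -18
Determinant = -4*-14 - (-2)^2 = 52
Discriminant = (-18)^2 - 4*52 = 116.0
Eigenvalues: lambda_1 = -14.3852, lambda_2 = -3.6148
The function is concave.

1


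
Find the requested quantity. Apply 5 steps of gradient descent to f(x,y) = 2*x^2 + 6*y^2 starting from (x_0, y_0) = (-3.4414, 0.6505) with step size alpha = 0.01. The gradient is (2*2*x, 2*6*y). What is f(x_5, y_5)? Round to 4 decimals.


Gradient descent on f(x,y) = 2*x^2 + 6*y^2.
Starting point: (-3.4414, 0.6505), alpha = 0.01
Step 1: grad_x = 2*2*-3.4414 = -13.7656, grad_y = 2*6*0.6505 = 7.806
  x_1 = -3.4414 - 0.01*-13.7656 = -3.3037
  y_1 = 0.6505 - 0.01*7.806 = 0.5724
Step 2: grad_x = 2*2*-3.3037 = -13.215, grad_y = 2*6*0.5724 = 6.8693
  x_2 = -3.3037 - 0.01*-13.215 = -3.1716
  y_2 = 0.5724 - 0.01*6.8693 = 0.5037
Step 3: grad_x = 2*2*-3.1716 = -12.6864, grad_y = 2*6*0.5037 = 6.045
  x_3 = -3.1716 - 0.01*-12.6864 = -3.0447
  y_3 = 0.5037 - 0.01*6.045 = 0.4433
Step 4: grad_x = 2*2*-3.0447 = -12.1789, grad_y = 2*6*0.4433 = 5.3196
  x_4 = -3.0447 - 0.01*-12.1789 = -2.9229
  y_4 = 0.4433 - 0.01*5.3196 = 0.3901
Step 5: grad_x = 2*2*-2.9229 = -11.6918, grad_y = 2*6*0.3901 = 4.6812
  x_5 = -2.9229 - 0.01*-11.6918 = -2.806
  y_5 = 0.3901 - 0.01*4.6812 = 0.3433
f(-2.806, 0.3433) = 2*(-2.806)^2 + 6*0.3433^2 = 16.4546


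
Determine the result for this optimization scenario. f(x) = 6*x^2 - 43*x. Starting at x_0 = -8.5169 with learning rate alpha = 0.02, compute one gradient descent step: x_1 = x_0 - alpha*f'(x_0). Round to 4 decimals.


We compute the gradient at x_0 and apply the update.
f'(x) = 12*x - 43
f'(-8.5169) = 12*-8.5169 - 43 = -145.2028
x_1 = -8.5169 - 0.02*-145.2028 = -5.6128


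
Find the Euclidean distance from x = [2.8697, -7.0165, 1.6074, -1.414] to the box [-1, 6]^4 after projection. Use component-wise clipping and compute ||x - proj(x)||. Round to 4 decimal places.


Project each component onto [-1, 6].
clip(2.8697) = 2.8697, clip(-7.0165) = -1.0, clip(1.6074) = 1.6074, clip(-1.414) = -1.0
Projection = [2.8697, -1.0, 1.6074, -1.0]
Squared diffs: [0.0, 36.1983, 0.0, 0.1714]
Distance = sqrt(36.3697) = 6.0307


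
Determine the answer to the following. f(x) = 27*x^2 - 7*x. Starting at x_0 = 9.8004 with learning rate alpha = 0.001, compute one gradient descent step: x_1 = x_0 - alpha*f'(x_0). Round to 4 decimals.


We compute the gradient at x_0 and apply the update.
f'(x) = 54*x - 7
f'(9.8004) = 54*9.8004 - 7 = 522.2216
x_1 = 9.8004 - 0.001*522.2216 = 9.2782


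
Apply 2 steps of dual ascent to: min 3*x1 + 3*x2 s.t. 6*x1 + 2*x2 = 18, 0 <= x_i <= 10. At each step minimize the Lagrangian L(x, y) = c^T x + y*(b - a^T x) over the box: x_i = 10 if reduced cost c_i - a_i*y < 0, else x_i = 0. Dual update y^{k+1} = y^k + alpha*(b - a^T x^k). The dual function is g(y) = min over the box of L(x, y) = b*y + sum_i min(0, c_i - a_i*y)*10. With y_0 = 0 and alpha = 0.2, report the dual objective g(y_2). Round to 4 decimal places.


Dual ascent for LP: min 3*x1 + 3*x2, 6*x1 + 2*x2 = 18, 0 <= x_i <= 10
Step 1: y^k = 0.0, reduced costs: (3.0, 3.0)
  x^k = (0.0, 0.0), subgradient = b - a^T x = 18.0
  y^{k+1} = 0.0 + 0.2*18.0 = 3.6
Step 2: y^k = 3.6, reduced costs: (-18.6, -4.2)
  x^k = (10.0, 10.0), subgradient = b - a^T x = -62.0
  y^{k+1} = 3.6 + 0.2*-62.0 = -8.8
Dual objective at y_2 = -8.8: reduced costs (55.8, 20.6), box minimizer x = (0.0, 0.0)
g(y_2) = b*y + (c1 - a1*y)*x1 + (c2 - a2*y)*x2 = 18*(-8.8) + 55.8*0.0 + 20.6*0.0 = -158.4 + 0.0 + 0.0 = -158.4


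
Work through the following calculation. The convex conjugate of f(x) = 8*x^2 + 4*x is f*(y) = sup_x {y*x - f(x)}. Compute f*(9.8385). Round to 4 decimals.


f*(y) = sup_x {y*x - a*x^2 - b*x} = sup_x {(y-b)*x - a*x^2}
FOC: (y - b) - 2a*x = 0 => x* = (y - b)/(2a)
x* = (9.8385 - 4)/(2*8) = 0.3649
f*(9.8385) = (y-b)^2/(4a) = (9.8385 - 4)^2/(4*8)
= 34.0881/32 = 1.0653


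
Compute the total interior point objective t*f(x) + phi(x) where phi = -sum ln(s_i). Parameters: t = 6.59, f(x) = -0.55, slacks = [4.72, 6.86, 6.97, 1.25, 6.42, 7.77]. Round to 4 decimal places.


Step 1: Compute log-barrier.
ln values: [1.5518, 1.9257, 1.9416, 0.2231, 1.8594, 2.0503]
phi = -(1.5518 + 1.9257 + 1.9416 + 0.2231 + 1.8594 + 2.0503) = -9.552
Step 2: Compute augmented objective.
t*f(x) = 6.59*-0.55 = -3.6245
Total = -3.6245 - 9.552 = -13.1765


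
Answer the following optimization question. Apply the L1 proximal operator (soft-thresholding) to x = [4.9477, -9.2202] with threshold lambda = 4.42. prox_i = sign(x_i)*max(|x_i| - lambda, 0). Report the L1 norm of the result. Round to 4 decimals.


Soft-thresholding with lambda = 4.42:
prox(4.9477) = sign(4.9477)*max(|4.9477| - 4.42, 0) = 0.5277
prox(-9.2202) = sign(-9.2202)*max(|-9.2202| - 4.42, 0) = -4.8002
prox(x) = [0.5277, -4.8002]
||prox(x)||_1 = 0.5277 + 4.8002 = 5.3279


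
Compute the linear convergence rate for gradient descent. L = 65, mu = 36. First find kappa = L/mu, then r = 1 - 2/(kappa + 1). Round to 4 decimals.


Step 1: Compute the condition number.
kappa = L/mu = 65/36 = 1.8056
Step 2: Compute the convergence rate.
r = 1 - 2/(kappa + 1) = 1 - 2*mu/(L + mu) = (L - mu)/(L + mu) = 29/101 = 0.2871


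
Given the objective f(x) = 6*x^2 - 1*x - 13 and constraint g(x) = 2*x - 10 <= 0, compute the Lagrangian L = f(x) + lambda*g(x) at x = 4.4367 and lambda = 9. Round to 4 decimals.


Step 1: Evaluate f(x).
f(4.4367) = 6*4.4367^2 - 1*4.4367 - 13 = 100.6691
Step 2: Evaluate g(x).
g(4.4367) = 2*4.4367 - 10 = -1.1266
Step 3: Compute Lagrangian.
L = 100.6691 + 9*-1.1266 = 90.5297


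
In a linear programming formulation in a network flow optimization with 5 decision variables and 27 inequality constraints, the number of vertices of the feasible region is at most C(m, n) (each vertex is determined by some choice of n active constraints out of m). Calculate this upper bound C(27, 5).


Each vertex corresponds to some choice of n active constraints out of m, so the number of vertices is at most C(m, n) = m! / (n!(m-n)!).
m = 27, n = 5
Numerator: 27 * 26 * 25 * 24 * 23
Denominator: 5! = 120
C(27, 5) = 80730


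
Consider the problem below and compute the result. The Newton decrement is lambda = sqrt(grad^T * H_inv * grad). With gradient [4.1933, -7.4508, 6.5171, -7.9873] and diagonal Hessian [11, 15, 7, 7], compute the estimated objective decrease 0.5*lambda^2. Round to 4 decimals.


Step 1: H is diagonal, so H^(-1) * g = [0.3812, -0.4967, 0.931, -1.141].
Step 2: g^T H^(-1) g = sum_i g_i^2 / H_ii
  = (4.1933)^2/11 + (-7.4508)^2/15 + (6.5171)^2/7 + (-7.9873)^2/7
  = 1.5985 + 3.701 + 6.0675 + 9.1139 = 20.4809
Step 3: Objective decrease = 0.5 * g^T H^(-1) g = 10.2404


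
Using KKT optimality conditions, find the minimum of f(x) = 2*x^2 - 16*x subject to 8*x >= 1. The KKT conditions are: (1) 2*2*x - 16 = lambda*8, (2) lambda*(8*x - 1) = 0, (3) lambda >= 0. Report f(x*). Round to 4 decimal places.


Step 1: Try lambda = 0 (constraint inactive).
Stationarity: 2*2*x - 16 = 0
x* = 16/(2*2) = 4.0
Check constraint: 8*4.0 = 32.0 >= 1 -- satisfied.
Step 2: Compute optimal value.
f(x*) = 2*4.0^2 - 16*4.0 = -32.0


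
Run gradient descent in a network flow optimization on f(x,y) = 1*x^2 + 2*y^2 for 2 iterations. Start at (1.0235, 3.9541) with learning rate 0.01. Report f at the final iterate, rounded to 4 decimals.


Gradient descent on f(x,y) = 1*x^2 + 2*y^2.
Starting point: (1.0235, 3.9541), alpha = 0.01
Step 1: grad_x = 2*1*1.0235 = 2.047, grad_y = 2*2*3.9541 = 15.8164
  x_1 = 1.0235 - 0.01*2.047 = 1.003
  y_1 = 3.9541 - 0.01*15.8164 = 3.7959
Step 2: grad_x = 2*1*1.003 = 2.0061, grad_y = 2*2*3.7959 = 15.1837
  x_2 = 1.003 - 0.01*2.0061 = 0.983
  y_2 = 3.7959 - 0.01*15.1837 = 3.6441
f(0.983, 3.6441) = 1*0.983^2 + 2*3.6441^2 = 27.5251


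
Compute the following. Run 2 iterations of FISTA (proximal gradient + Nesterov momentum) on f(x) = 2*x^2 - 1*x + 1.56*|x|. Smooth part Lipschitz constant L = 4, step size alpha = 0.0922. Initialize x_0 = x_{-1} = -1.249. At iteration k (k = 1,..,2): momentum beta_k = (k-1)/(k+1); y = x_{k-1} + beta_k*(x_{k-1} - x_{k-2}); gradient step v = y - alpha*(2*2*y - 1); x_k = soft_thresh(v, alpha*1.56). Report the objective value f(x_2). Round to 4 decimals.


FISTA on f(x) = 2*x^2 - 1*x + 1.56*|x|
L = 4, alpha = 0.0922
Iteration 1: beta = 0.0, y = -1.249 + 0.0*(-1.249 + 1.249) = -1.249
  grad(y) = -5.996, v = y - alpha*grad = -0.6962
  prox(v) = soft_thresh(-0.6962, 0.1438) = -0.5523
Iteration 2: beta = 0.3333, y = -0.5523 + 0.3333*(-0.5523 + 1.249) = -0.3201
  grad(y) = -2.2805, v = y - alpha*grad = -0.1099
  prox(v) = soft_thresh(-0.1099, 0.1438) = 0.0
f(x_2) = 2*0.0^2 - 1*0.0 + 1.56*|0.0| = 0.0


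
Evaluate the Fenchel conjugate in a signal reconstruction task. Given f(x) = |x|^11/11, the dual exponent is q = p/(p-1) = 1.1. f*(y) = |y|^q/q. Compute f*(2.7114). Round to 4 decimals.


The conjugate exponent q satisfies 1/p + 1/q = 1.
p = 11, so q = 11/(11 - 1) = 1.1
|y|^q = 2.7114^1.1 = 2.9958
f*(2.7114) = 2.9958 / 1.1 = 2.7235


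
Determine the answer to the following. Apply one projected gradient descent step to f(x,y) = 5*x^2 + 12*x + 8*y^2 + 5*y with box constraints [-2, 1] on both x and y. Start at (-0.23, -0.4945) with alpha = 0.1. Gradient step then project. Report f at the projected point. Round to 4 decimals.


Step 1: Compute gradient at (-0.23, -0.4945).
grad_x = 2*5*-0.23 + 12 = 9.7
grad_y = 2*8*-0.4945 + 5 = -2.912
Step 2: Gradient step.
x_raw = -0.23 - 0.1*9.7 = -1.2
y_raw = -0.4945 - 0.1*-2.912 = -0.2033
Step 3: Project onto [-2, 1].
x_proj = clip(-1.2) = -1.2
y_proj = clip(-0.2033) = -0.2033
Step 4: Evaluate f.
f(-1.2, -0.2033) = -7.8859


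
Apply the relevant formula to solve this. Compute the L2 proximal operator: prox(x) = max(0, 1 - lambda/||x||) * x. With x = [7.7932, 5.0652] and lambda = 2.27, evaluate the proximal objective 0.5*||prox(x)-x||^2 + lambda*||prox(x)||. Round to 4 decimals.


Step 1: Compute ||x||.
||x|| = 9.2946
Step 2: Compute scaling factor.
scale = max(0, 1 - 2.27/9.2946) = 0.7558
Step 3: prox(x) = [5.8899, 3.8281]
||prox(x)|| = 7.0246
Step 4: Proximal objective.
0.5*||prox-x||^2 = 2.5765
lambda*||prox|| = 15.9458
Total = 18.5224


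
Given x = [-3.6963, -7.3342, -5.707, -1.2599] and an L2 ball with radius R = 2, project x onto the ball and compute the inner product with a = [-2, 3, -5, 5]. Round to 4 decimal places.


Step 1: Compute ||x|| (intermediates to 6 decimals).
||x|| = sqrt((-3.6963)^2 + (-7.3342)^2 + (-5.707)^2 + (-1.2599)^2) = 10.080194
Step 2: Project.
Since ||x|| > R, scale = R/||x|| = 2/10.080194 = 0.198409, proj(x) = scale * x
proj(x) = [-0.733379, -1.455171, -1.13232, -0.249975]
Step 3: Dot product.
a^T * proj(x) = -2*(-0.733379) + 3*(-1.455171) - 5*(-1.13232) + 5*(-0.249975) = 1.513


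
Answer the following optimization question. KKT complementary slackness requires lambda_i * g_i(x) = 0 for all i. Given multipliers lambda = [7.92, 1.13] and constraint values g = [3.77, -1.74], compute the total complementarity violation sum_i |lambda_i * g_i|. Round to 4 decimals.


KKT complementary slackness check:
lambda_1 * g_1 = 7.92 * 3.77 = 29.8584
lambda_2 * g_2 = 1.13 * -1.74 = -1.9662
Total violation = 29.8584 + 1.9662 = 31.8246


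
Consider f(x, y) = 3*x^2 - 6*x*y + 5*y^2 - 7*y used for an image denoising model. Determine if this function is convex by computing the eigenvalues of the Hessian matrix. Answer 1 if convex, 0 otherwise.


The Hessian of f(x,y) = 3*x^2 - 6*x*y + 5*y^2 - 7*y is:
H = [[6, -6], [-6, 10]]
Trace = 6 + 10 = 16
Determinant = 6*10 - (-6)^2 = 24
Discriminant = (16)^2 - 4*24 = 160.0
Eigenvalues: lambda_1 = 1.6754, lambda_2 = 14.3246
The function is convex.

1


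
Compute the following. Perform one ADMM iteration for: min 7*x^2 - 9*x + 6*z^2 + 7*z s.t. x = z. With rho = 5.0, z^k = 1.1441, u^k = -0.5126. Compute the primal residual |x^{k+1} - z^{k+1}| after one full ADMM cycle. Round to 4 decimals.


ADMM iteration with rho = 5.0, z^k = 1.1441, u^k = -0.5126
Step 1: x-update.
Minimize 7*x^2 - 9*x + (5.0/2)*(x - 1.1441 - 0.5126)^2
FOC: (2*7 + 5.0)*x = 9 + 5.0*(1.1441 + 0.5126)
x^{k+1} = 0.9097
Step 2: z-update.
Minimize 6*z^2 + 7*z + (5.0/2)*(0.9097 - z - 0.5126)^2
FOC: (2*6 + 5.0)*z = -7 + 5.0*(0.9097 - 0.5126)
z^{k+1} = -0.295
Step 3: u-update.
u^{k+1} = -0.5126 + 0.9097 + 0.295 = 0.692
Step 4: Primal residual = |0.9097 + 0.295| = 1.2046


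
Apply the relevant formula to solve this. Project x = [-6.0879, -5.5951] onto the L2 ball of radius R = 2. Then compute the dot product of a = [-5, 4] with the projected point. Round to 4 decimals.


Step 1: Compute ||x|| (intermediates to 6 decimals).
||x|| = sqrt((-6.0879)^2 + (-5.5951)^2) = 8.268474
Step 2: Project.
Since ||x|| > R, scale = R/||x|| = 2/8.268474 = 0.241883, proj(x) = scale * x
proj(x) = [-1.47256, -1.35336]
Step 3: Dot product.
a^T * proj(x) = -5*(-1.47256) + 4*(-1.35336) = 1.9494


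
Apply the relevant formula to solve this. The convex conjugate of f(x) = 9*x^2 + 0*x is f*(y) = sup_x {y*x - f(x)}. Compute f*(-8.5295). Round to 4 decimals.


f*(y) = sup_x {y*x - a*x^2 - b*x} = sup_x {(y-b)*x - a*x^2}
FOC: (y - b) - 2a*x = 0 => x* = (y - b)/(2a)
x* = (-8.5295 - 0)/(2*9) = -0.4739
f*(-8.5295) = (y-b)^2/(4a) = (-8.5295 - 0)^2/(4*9)
= 72.7524/36 = 2.0209


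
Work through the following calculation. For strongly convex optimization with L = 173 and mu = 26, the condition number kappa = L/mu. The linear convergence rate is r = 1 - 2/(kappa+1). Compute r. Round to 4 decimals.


Step 1: Compute the condition number.
kappa = L/mu = 173/26 = 6.6538
Step 2: Compute the convergence rate.
r = 1 - 2/(kappa + 1) = 1 - 2*mu/(L + mu) = (L - mu)/(L + mu) = 147/199 = 0.7387


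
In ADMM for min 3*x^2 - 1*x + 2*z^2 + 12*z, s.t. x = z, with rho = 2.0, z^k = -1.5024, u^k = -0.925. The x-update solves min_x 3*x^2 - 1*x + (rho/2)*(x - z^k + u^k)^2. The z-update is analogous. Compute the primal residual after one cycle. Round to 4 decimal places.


ADMM iteration with rho = 2.0, z^k = -1.5024, u^k = -0.925
Step 1: x-update.
Minimize 3*x^2 - 1*x + (2.0/2)*(x + 1.5024 - 0.925)^2
FOC: (2*3 + 2.0)*x = 1 + 2.0*(-1.5024 + 0.925)
x^{k+1} = -0.0194
Step 2: z-update.
Minimize 2*z^2 + 12*z + (2.0/2)*(-0.0194 - z - 0.925)^2
FOC: (2*2 + 2.0)*z = -12 + 2.0*(-0.0194 - 0.925)
z^{k+1} = -2.3148
Step 3: u-update.
u^{k+1} = -0.925 - 0.0194 + 2.3148 = 1.3704
Step 4: Primal residual = |-0.0194 + 2.3148| = 2.2954


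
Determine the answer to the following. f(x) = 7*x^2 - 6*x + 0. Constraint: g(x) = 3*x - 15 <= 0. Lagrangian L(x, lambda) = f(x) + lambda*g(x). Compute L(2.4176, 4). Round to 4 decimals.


Step 1: Evaluate f(x).
f(2.4176) = 7*2.4176^2 - 6*2.4176 + 0 = 26.4079
Step 2: Evaluate g(x).
g(2.4176) = 3*2.4176 - 15 = -7.7472
Step 3: Compute Lagrangian.
L = 26.4079 + 4*-7.7472 = -4.5809


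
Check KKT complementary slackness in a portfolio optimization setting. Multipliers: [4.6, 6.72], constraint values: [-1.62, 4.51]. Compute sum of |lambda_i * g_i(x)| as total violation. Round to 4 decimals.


KKT complementary slackness check:
lambda_1 * g_1 = 4.6 * -1.62 = -7.452
lambda_2 * g_2 = 6.72 * 4.51 = 30.3072
Total violation = 7.452 + 30.3072 = 37.7592


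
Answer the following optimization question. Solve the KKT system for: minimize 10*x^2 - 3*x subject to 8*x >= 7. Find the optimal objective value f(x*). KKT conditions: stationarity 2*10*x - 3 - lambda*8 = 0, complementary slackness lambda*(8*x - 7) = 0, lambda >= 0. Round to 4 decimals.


Step 1: Try lambda = 0 (constraint inactive).
x_unc = 3/(2*10) = 0.15
Check: 8*0.15 = 1.2 < 7 -- violated!
Step 2: Constraint must be active: 8*x = 7
x* = 7/8 = 0.875
lambda = (2*10*0.875 - 3)/8 = 1.8125
Step 3: Compute optimal value.
f(x*) = 10*0.875^2 - 3*0.875 = 5.0313


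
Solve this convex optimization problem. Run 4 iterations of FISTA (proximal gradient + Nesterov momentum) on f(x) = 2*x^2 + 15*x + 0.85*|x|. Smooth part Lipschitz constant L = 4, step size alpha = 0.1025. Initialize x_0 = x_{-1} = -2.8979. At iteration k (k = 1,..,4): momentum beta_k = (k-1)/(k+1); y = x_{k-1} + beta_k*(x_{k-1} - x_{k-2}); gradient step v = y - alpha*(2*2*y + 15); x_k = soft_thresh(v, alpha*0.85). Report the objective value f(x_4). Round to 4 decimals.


FISTA on f(x) = 2*x^2 + 15*x + 0.85*|x|
L = 4, alpha = 0.1025
Iteration 1: beta = 0.0, y = -2.8979 + 0.0*(-2.8979 + 2.8979) = -2.8979
  grad(y) = 3.4084, v = y - alpha*grad = -3.2473
  prox(v) = soft_thresh(-3.2473, 0.0871) = -3.1601
Iteration 2: beta = 0.3333, y = -3.1601 + 0.3333*(-3.1601 + 2.8979) = -3.2475
  grad(y) = 2.0098, v = y - alpha*grad = -3.4536
  prox(v) = soft_thresh(-3.4536, 0.0871) = -3.3664
Iteration 3: beta = 0.5, y = -3.3664 + 0.5*(-3.3664 + 3.1601) = -3.4696
  grad(y) = 1.1217, v = y - alpha*grad = -3.5845
  prox(v) = soft_thresh(-3.5845, 0.0871) = -3.4974
Iteration 4: beta = 0.6, y = -3.4974 + 0.6*(-3.4974 + 3.3664) = -3.576
  grad(y) = 0.6959, v = y - alpha*grad = -3.6474
  prox(v) = soft_thresh(-3.6474, 0.0871) = -3.5602
f(x_4) = 2*(-3.5602)^2 + 15*(-3.5602) + 0.85*|-3.5602| = -25.0268
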